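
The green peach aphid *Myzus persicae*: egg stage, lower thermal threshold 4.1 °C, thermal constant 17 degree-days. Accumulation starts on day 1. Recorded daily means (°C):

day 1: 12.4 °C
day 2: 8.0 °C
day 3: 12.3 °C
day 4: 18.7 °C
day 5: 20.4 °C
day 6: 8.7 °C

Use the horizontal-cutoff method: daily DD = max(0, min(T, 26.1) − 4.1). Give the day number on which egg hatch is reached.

day 3

Daily DD above 4.1 °C (capped at 22.0): 8.3, 3.9, 8.2, 14.6, 16.3, 4.6.
Cumulative: 8.3, 12.2, 20.4, 35.0, 51.3, 55.9.
The total first reaches 17 DD on day 3.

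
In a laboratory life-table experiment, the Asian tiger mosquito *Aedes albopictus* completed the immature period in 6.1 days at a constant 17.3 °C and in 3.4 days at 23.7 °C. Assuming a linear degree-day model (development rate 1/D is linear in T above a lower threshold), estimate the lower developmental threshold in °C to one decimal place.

9.2 °C

Under the model K = D·(T − T_b), so D₁·(T₁ − T_b) = D₂·(T₂ − T_b).
6.1·(17.3 − T_b) = 3.4·(23.7 − T_b)
T_b = (6.1·17.3 − 3.4·23.7) / (6.1 − 3.4) = 24.95 / 2.7 = 9.241 °C ≈ 9.2 °C.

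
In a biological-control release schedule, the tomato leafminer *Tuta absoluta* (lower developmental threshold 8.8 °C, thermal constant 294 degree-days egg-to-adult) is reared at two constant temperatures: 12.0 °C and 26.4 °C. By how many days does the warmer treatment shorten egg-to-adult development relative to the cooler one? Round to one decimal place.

75.2 days

At 12.0 °C: 294 / (12.0 − 8.8) = 294 / 3.2 = 91.875 d.
At 26.4 °C: 294 / (26.4 − 8.8) = 294 / 17.6 = 16.705 d.
Difference = |91.875 − 16.705| = 75.170 ≈ 75.2 days.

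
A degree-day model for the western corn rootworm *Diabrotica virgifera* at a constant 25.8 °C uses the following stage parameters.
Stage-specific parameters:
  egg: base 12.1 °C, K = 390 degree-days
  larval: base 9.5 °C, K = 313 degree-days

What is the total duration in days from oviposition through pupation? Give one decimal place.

egg: 390 / (25.8 − 12.1) = 390 / 13.7 = 28.467 d.
larval: 313 / (25.8 − 9.5) = 313 / 16.3 = 19.202 d.
Sum = 47.670 ≈ 47.7 days.

47.7 days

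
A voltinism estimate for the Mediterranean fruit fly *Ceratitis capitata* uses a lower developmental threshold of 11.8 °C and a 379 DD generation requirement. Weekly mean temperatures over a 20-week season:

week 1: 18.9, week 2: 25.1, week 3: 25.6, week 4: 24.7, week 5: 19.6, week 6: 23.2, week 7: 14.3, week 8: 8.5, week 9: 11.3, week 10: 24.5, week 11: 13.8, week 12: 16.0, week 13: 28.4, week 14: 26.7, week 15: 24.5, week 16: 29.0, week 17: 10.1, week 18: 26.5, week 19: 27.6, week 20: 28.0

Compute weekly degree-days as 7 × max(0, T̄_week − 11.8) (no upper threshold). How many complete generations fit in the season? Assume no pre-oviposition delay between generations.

3 generations

Weekly DD (7 × max(0, T̄ − 11.8)): 49.7, 93.1, 96.6, 90.3, 54.6, 79.8, 17.5, 0.0, 0.0, 88.9, 14.0, 29.4, 116.2, 104.3, 88.9, 120.4, 0.0, 102.9, 110.6, 113.4.
Season total = 1370.6 DD.
Complete generations = ⌊1370.6 / 379⌋ = 3.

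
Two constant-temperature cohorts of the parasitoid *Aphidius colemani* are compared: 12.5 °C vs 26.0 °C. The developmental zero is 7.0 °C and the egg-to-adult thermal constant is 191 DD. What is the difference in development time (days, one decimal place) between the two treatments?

At 12.5 °C: 191 / (12.5 − 7.0) = 191 / 5.5 = 34.727 d.
At 26.0 °C: 191 / (26.0 − 7.0) = 191 / 19.0 = 10.053 d.
Difference = |34.727 − 10.053| = 24.675 ≈ 24.7 days.

24.7 days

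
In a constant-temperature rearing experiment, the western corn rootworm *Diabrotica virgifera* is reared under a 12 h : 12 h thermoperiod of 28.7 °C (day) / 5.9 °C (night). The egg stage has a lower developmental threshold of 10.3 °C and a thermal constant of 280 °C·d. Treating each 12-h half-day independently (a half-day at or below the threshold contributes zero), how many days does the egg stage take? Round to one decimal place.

30.4 days

Day half: max(0, 28.7 − 10.3) × 0.5 = 18.4 × 0.5 = 9.20 DD.
Night half: max(0, 5.9 − 10.3) × 0.5 = 0.0 × 0.5 = 0.00 DD.
Per 24 h: 9.20 DD/day.
Duration = 280 / 9.20 = 30.435 ≈ 30.4 days.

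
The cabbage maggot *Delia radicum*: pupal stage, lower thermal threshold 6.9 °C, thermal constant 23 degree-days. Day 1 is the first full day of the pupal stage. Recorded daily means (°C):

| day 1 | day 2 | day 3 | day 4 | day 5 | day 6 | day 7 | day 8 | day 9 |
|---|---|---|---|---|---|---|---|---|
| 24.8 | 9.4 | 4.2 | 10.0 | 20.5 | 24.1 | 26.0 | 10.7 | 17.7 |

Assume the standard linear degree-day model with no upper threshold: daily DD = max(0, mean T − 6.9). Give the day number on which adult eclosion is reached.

Daily DD above 6.9 °C: 17.9, 2.5, 0.0, 3.1, 13.6, 17.2, 19.1, 3.8, 10.8.
Cumulative: 17.9, 20.4, 20.4, 23.5, 37.1, 54.3, 73.4, 77.2, 88.0.
The total first reaches 23 DD on day 4.

day 4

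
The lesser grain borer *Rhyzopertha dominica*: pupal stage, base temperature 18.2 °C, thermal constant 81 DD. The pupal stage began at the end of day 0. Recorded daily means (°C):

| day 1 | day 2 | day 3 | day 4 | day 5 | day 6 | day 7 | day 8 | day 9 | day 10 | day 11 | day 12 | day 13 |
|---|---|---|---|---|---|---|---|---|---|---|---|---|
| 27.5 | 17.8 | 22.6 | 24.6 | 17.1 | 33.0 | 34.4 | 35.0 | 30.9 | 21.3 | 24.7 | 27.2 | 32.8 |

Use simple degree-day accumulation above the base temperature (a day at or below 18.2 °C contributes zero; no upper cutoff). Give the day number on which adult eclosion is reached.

Daily DD above 18.2 °C: 9.3, 0.0, 4.4, 6.4, 0.0, 14.8, 16.2, 16.8, 12.7, 3.1, 6.5, 9.0, 14.6.
Cumulative: 9.3, 9.3, 13.7, 20.1, 20.1, 34.9, 51.1, 67.9, 80.6, 83.7, 90.2, 99.2, 113.8.
The total first reaches 81 DD on day 10.

day 10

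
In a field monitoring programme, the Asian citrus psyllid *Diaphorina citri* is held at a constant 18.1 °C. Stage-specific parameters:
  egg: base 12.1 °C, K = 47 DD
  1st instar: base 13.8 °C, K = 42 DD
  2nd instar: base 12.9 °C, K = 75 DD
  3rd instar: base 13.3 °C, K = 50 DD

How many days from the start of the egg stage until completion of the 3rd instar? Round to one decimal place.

42.4 days

egg: 47 / (18.1 − 12.1) = 47 / 6.0 = 7.833 d.
1st instar: 42 / (18.1 − 13.8) = 42 / 4.3 = 9.767 d.
2nd instar: 75 / (18.1 − 12.9) = 75 / 5.2 = 14.423 d.
3rd instar: 50 / (18.1 − 13.3) = 50 / 4.8 = 10.417 d.
Sum = 42.441 ≈ 42.4 days.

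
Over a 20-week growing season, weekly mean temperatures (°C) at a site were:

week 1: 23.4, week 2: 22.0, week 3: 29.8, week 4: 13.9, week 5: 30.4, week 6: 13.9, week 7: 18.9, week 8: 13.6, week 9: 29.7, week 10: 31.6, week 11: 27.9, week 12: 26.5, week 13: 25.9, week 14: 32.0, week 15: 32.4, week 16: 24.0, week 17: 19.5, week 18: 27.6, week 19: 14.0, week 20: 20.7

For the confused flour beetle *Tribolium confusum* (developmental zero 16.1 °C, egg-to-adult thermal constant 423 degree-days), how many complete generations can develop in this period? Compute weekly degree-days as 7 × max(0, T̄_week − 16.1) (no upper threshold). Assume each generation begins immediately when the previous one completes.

2 generations

Weekly DD (7 × max(0, T̄ − 16.1)): 51.1, 41.3, 95.9, 0.0, 100.1, 0.0, 19.6, 0.0, 95.2, 108.5, 82.6, 72.8, 68.6, 111.3, 114.1, 55.3, 23.8, 80.5, 0.0, 32.2.
Season total = 1152.9 DD.
Complete generations = ⌊1152.9 / 423⌋ = 2.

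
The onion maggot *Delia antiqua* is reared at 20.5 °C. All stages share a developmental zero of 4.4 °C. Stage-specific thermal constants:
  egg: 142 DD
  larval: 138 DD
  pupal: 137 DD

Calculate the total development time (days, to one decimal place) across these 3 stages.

25.9 days

Daily accumulation at 20.5 °C = 20.5 − 4.4 = 16.1 DD/day.
Total K = 142 + 138 + 137 = 417 DD.
Total duration = 417 / 16.1 = 25.901 ≈ 25.9 days.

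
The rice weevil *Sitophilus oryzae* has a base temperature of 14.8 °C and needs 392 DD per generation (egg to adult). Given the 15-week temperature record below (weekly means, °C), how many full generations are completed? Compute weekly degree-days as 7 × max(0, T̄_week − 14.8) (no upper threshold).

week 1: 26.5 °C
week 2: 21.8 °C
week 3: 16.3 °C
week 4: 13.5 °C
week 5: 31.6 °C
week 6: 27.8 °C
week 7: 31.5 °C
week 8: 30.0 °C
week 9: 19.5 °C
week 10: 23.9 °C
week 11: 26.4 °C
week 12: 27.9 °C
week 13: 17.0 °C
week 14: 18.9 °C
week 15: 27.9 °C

2 generations

Weekly DD (7 × max(0, T̄ − 14.8)): 81.9, 49.0, 10.5, 0.0, 117.6, 91.0, 116.9, 106.4, 32.9, 63.7, 81.2, 91.7, 15.4, 28.7, 91.7.
Season total = 978.6 DD.
Complete generations = ⌊978.6 / 392⌋ = 2.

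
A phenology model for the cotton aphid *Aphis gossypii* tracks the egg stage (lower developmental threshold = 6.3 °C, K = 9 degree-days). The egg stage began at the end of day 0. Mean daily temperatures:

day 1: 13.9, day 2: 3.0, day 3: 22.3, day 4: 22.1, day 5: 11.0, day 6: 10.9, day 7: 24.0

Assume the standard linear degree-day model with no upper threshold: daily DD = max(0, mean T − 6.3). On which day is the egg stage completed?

day 3

Daily DD above 6.3 °C: 7.6, 0.0, 16.0, 15.8, 4.7, 4.6, 17.7.
Cumulative: 7.6, 7.6, 23.6, 39.4, 44.1, 48.7, 66.4.
The total first reaches 9 DD on day 3.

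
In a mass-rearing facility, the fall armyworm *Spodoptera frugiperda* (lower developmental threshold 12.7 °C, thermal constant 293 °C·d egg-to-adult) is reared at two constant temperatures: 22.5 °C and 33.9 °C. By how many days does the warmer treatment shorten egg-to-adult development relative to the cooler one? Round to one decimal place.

16.1 days

At 22.5 °C: 293 / (22.5 − 12.7) = 293 / 9.8 = 29.898 d.
At 33.9 °C: 293 / (33.9 − 12.7) = 293 / 21.2 = 13.821 d.
Difference = |29.898 − 13.821| = 16.077 ≈ 16.1 days.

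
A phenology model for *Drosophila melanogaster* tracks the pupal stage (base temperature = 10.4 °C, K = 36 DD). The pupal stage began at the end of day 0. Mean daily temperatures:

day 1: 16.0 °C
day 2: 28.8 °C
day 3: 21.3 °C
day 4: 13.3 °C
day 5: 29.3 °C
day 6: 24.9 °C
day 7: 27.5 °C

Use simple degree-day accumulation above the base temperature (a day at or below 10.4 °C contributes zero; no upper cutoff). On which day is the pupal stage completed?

day 4

Daily DD above 10.4 °C: 5.6, 18.4, 10.9, 2.9, 18.9, 14.5, 17.1.
Cumulative: 5.6, 24.0, 34.9, 37.8, 56.7, 71.2, 88.3.
The total first reaches 36 DD on day 4.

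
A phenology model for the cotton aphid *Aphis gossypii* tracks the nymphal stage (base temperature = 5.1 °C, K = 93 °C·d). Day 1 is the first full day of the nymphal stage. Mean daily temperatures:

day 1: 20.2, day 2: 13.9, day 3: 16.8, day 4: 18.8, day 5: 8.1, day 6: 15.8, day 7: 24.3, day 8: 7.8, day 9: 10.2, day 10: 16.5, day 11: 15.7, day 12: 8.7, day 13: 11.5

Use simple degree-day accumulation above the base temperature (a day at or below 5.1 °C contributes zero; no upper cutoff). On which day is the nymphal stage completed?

day 10

Daily DD above 5.1 °C: 15.1, 8.8, 11.7, 13.7, 3.0, 10.7, 19.2, 2.7, 5.1, 11.4, 10.6, 3.6, 6.4.
Cumulative: 15.1, 23.9, 35.6, 49.3, 52.3, 63.0, 82.2, 84.9, 90.0, 101.4, 112.0, 115.6, 122.0.
The total first reaches 93 DD on day 10.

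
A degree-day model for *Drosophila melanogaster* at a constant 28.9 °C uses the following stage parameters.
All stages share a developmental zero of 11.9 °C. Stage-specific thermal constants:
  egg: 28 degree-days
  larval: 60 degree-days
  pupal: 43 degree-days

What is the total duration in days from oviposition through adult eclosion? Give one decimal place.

Daily accumulation at 28.9 °C = 28.9 − 11.9 = 17.0 DD/day.
Total K = 28 + 60 + 43 = 131 DD.
Total duration = 131 / 17.0 = 7.706 ≈ 7.7 days.

7.7 days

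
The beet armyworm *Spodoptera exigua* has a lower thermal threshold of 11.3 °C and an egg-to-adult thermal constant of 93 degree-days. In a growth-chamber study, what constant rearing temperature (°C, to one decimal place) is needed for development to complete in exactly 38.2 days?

Required daily accumulation = 93 / 38.2 = 2.435 DD/day.
T = T_base + 2.435 = 11.3 + 2.435 = 13.735 ≈ 13.7 °C.

13.7 °C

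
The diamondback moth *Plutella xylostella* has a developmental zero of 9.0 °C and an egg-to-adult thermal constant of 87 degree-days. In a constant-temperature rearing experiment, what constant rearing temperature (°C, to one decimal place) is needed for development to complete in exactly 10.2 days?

Required daily accumulation = 87 / 10.2 = 8.529 DD/day.
T = T_base + 8.529 = 9.0 + 8.529 = 17.529 ≈ 17.5 °C.

17.5 °C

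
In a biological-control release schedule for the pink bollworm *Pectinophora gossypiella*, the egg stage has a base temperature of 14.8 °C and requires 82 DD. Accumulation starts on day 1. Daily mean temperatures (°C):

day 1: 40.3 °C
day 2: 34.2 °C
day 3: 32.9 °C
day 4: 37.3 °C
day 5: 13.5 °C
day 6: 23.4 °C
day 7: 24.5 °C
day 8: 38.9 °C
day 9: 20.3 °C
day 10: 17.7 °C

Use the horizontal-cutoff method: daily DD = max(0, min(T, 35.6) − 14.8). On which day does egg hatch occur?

day 6

Daily DD above 14.8 °C (capped at 20.8): 20.8, 19.4, 18.1, 20.8, 0.0, 8.6, 9.7, 20.8, 5.5, 2.9.
Cumulative: 20.8, 40.2, 58.3, 79.1, 79.1, 87.7, 97.4, 118.2, 123.7, 126.6.
The total first reaches 82 DD on day 6.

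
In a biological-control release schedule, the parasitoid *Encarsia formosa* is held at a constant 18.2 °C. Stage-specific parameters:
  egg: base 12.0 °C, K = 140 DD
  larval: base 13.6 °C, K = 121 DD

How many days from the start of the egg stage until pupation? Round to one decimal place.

48.9 days

egg: 140 / (18.2 − 12.0) = 140 / 6.2 = 22.581 d.
larval: 121 / (18.2 − 13.6) = 121 / 4.6 = 26.304 d.
Sum = 48.885 ≈ 48.9 days.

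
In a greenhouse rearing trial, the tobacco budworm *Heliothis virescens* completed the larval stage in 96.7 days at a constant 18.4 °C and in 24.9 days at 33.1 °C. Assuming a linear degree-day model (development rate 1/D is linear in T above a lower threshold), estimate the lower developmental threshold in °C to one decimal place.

13.3 °C

Equal thermal constants: D₁(T₁ − T_b) = D₂(T₂ − T_b).
96.7·(18.4 − T_b) = 24.9·(33.1 − T_b)
T_b = (96.7·18.4 − 24.9·33.1) / (96.7 − 24.9) = 955.09 / 71.8 = 13.302 °C ≈ 13.3 °C.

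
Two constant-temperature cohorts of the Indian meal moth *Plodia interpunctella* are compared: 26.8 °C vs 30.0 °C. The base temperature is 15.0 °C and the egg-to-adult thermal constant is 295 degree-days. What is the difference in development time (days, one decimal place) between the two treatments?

5.3 days

At 26.8 °C: 295 / (26.8 − 15.0) = 295 / 11.8 = 25.000 d.
At 30.0 °C: 295 / (30.0 − 15.0) = 295 / 15.0 = 19.667 d.
Difference = |25.000 − 19.667| = 5.333 ≈ 5.3 days.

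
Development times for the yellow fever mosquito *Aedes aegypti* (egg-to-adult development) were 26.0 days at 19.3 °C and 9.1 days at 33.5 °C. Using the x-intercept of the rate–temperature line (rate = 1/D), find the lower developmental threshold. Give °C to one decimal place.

Linear rate model ⇒ the product D·(T − T_b) is constant across temperatures.
26.0·(19.3 − T_b) = 9.1·(33.5 − T_b)
T_b = (26.0·19.3 − 9.1·33.5) / (26.0 − 9.1) = 196.95 / 16.9 = 11.654 °C ≈ 11.7 °C.

11.7 °C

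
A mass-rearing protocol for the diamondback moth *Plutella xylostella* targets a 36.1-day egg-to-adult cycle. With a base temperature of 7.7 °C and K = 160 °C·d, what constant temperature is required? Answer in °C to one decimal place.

12.1 °C

Required daily accumulation = 160 / 36.1 = 4.432 DD/day.
T = T_base + 4.432 = 7.7 + 4.432 = 12.132 ≈ 12.1 °C.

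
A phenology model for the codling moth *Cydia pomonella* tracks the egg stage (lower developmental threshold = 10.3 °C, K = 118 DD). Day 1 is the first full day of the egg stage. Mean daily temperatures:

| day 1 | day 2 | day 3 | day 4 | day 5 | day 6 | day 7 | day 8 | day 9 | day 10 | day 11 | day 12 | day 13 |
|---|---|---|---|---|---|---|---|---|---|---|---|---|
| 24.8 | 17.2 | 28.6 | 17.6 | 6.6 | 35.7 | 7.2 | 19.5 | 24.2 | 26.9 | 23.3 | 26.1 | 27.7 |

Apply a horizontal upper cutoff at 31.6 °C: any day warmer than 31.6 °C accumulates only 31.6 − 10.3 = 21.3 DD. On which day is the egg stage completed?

Daily DD above 10.3 °C (capped at 21.3): 14.5, 6.9, 18.3, 7.3, 0.0, 21.3, 0.0, 9.2, 13.9, 16.6, 13.0, 15.8, 17.4.
Cumulative: 14.5, 21.4, 39.7, 47.0, 47.0, 68.3, 68.3, 77.5, 91.4, 108.0, 121.0, 136.8, 154.2.
The total first reaches 118 DD on day 11.

day 11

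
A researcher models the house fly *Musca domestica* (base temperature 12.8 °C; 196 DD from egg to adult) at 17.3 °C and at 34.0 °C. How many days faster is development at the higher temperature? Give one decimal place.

34.3 days

At 17.3 °C: 196 / (17.3 − 12.8) = 196 / 4.5 = 43.556 d.
At 34.0 °C: 196 / (34.0 − 12.8) = 196 / 21.2 = 9.245 d.
Difference = |43.556 − 9.245| = 34.310 ≈ 34.3 days.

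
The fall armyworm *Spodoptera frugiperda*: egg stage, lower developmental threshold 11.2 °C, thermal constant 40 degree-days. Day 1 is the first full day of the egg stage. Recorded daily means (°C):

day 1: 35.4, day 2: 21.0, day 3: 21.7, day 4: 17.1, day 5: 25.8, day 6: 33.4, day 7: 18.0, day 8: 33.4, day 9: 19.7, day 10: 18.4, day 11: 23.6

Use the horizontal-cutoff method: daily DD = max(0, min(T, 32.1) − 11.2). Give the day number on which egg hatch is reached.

Daily DD above 11.2 °C (capped at 20.9): 20.9, 9.8, 10.5, 5.9, 14.6, 20.9, 6.8, 20.9, 8.5, 7.2, 12.4.
Cumulative: 20.9, 30.7, 41.2, 47.1, 61.7, 82.6, 89.4, 110.3, 118.8, 126.0, 138.4.
The total first reaches 40 DD on day 3.

day 3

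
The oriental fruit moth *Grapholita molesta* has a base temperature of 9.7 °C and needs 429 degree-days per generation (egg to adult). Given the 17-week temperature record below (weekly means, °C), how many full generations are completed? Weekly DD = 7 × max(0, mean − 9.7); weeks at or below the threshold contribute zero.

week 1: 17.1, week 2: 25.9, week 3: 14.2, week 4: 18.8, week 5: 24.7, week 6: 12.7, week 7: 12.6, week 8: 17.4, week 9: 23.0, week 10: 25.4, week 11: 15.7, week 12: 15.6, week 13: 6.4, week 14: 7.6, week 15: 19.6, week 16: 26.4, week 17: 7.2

2 generations

Weekly DD (7 × max(0, T̄ − 9.7)): 51.8, 113.4, 31.5, 63.7, 105.0, 21.0, 20.3, 53.9, 93.1, 109.9, 42.0, 41.3, 0.0, 0.0, 69.3, 116.9, 0.0.
Season total = 933.1 DD.
Complete generations = ⌊933.1 / 429⌋ = 2.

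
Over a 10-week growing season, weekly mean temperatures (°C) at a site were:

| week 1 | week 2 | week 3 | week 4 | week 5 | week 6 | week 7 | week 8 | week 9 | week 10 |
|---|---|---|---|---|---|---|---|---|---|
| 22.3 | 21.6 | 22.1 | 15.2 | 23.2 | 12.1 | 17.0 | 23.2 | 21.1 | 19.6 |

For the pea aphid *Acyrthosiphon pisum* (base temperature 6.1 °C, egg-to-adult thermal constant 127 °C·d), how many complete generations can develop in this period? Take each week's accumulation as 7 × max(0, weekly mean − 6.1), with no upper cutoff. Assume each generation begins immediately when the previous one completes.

7 generations

Weekly DD (7 × max(0, T̄ − 6.1)): 113.4, 108.5, 112.0, 63.7, 119.7, 42.0, 76.3, 119.7, 105.0, 94.5.
Season total = 954.8 DD.
Complete generations = ⌊954.8 / 127⌋ = 7.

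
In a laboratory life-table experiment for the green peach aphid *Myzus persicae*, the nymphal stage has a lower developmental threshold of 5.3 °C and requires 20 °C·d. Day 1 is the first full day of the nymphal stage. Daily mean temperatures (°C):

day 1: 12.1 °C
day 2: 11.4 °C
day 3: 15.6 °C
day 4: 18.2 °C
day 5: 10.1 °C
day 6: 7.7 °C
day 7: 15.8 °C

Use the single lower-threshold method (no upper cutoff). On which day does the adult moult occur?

day 3

Daily DD above 5.3 °C: 6.8, 6.1, 10.3, 12.9, 4.8, 2.4, 10.5.
Cumulative: 6.8, 12.9, 23.2, 36.1, 40.9, 43.3, 53.8.
The total first reaches 20 DD on day 3.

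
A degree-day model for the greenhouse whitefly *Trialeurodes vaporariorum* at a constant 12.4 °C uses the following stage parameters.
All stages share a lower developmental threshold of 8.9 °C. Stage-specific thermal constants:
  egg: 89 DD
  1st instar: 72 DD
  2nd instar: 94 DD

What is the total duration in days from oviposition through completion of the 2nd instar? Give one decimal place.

72.9 days

Daily accumulation at 12.4 °C = 12.4 − 8.9 = 3.5 DD/day.
Total K = 89 + 72 + 94 = 255 DD.
Total duration = 255 / 3.5 = 72.857 ≈ 72.9 days.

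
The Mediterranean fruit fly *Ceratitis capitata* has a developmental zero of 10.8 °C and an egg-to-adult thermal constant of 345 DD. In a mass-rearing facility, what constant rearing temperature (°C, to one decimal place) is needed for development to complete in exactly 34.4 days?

Required daily accumulation = 345 / 34.4 = 10.029 DD/day.
T = T_base + 10.029 = 10.8 + 10.029 = 20.829 ≈ 20.8 °C.

20.8 °C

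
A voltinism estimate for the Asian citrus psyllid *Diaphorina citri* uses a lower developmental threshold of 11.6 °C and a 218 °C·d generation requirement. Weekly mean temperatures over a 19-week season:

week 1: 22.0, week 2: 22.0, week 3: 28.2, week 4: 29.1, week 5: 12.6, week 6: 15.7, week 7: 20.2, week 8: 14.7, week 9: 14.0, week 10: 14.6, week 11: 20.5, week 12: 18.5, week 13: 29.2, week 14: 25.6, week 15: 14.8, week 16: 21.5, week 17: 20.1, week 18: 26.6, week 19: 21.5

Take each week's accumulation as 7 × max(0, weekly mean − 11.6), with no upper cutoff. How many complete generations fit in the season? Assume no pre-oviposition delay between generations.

Weekly DD (7 × max(0, T̄ − 11.6)): 72.8, 72.8, 116.2, 122.5, 7.0, 28.7, 60.2, 21.7, 16.8, 21.0, 62.3, 48.3, 123.2, 98.0, 22.4, 69.3, 59.5, 105.0, 69.3.
Season total = 1197.0 DD.
Complete generations = ⌊1197.0 / 218⌋ = 5.

5 generations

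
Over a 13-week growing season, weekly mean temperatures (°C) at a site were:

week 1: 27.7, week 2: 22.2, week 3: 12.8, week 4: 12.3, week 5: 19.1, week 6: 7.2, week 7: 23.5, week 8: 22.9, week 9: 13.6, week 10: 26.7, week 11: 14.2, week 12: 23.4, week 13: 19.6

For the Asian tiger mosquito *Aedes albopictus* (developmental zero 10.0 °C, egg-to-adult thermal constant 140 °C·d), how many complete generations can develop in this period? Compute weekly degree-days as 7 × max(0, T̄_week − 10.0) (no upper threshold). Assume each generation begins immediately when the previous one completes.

5 generations

Weekly DD (7 × max(0, T̄ − 10.0)): 123.9, 85.4, 19.6, 16.1, 63.7, 0.0, 94.5, 90.3, 25.2, 116.9, 29.4, 93.8, 67.2.
Season total = 826.0 DD.
Complete generations = ⌊826.0 / 140⌋ = 5.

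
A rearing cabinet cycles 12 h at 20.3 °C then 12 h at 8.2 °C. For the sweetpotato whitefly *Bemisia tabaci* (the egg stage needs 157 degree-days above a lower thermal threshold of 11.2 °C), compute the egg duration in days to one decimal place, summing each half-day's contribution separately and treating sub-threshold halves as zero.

34.5 days

Day half: max(0, 20.3 − 11.2) × 0.5 = 9.1 × 0.5 = 4.55 DD.
Night half: max(0, 8.2 − 11.2) × 0.5 = 0.0 × 0.5 = 0.00 DD.
Per 24 h: 4.55 DD/day.
Duration = 157 / 4.55 = 34.505 ≈ 34.5 days.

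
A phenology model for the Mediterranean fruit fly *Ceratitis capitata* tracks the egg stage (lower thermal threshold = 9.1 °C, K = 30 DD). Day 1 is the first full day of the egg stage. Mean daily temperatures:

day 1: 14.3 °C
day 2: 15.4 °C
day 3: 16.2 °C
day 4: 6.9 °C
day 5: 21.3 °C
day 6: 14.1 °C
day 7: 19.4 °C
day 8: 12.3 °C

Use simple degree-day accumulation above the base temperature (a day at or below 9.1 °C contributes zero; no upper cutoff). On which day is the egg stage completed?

Daily DD above 9.1 °C: 5.2, 6.3, 7.1, 0.0, 12.2, 5.0, 10.3, 3.2.
Cumulative: 5.2, 11.5, 18.6, 18.6, 30.8, 35.8, 46.1, 49.3.
The total first reaches 30 DD on day 5.

day 5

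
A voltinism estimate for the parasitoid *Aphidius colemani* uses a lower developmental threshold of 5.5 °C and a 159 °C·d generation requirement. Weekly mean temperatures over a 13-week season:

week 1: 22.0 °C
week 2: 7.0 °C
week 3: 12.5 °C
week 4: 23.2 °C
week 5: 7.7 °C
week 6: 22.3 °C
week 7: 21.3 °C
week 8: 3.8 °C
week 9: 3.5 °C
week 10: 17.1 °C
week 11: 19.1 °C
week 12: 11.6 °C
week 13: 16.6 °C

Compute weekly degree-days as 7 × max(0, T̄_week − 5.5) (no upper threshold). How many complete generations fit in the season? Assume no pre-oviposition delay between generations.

5 generations

Weekly DD (7 × max(0, T̄ − 5.5)): 115.5, 10.5, 49.0, 123.9, 15.4, 117.6, 110.6, 0.0, 0.0, 81.2, 95.2, 42.7, 77.7.
Season total = 839.3 DD.
Complete generations = ⌊839.3 / 159⌋ = 5.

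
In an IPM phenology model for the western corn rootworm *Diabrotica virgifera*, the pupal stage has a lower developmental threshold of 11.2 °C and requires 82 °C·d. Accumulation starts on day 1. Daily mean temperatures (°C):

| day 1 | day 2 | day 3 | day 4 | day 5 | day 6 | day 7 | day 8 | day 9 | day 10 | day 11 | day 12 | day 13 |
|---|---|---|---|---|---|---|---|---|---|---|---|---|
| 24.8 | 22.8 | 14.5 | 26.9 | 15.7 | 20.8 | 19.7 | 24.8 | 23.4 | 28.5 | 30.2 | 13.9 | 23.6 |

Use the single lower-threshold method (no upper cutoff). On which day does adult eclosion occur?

day 9

Daily DD above 11.2 °C: 13.6, 11.6, 3.3, 15.7, 4.5, 9.6, 8.5, 13.6, 12.2, 17.3, 19.0, 2.7, 12.4.
Cumulative: 13.6, 25.2, 28.5, 44.2, 48.7, 58.3, 66.8, 80.4, 92.6, 109.9, 128.9, 131.6, 144.0.
The total first reaches 82 DD on day 9.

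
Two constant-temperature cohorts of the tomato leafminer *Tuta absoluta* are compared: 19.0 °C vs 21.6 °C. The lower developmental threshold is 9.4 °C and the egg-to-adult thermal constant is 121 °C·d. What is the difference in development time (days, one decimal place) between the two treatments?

2.7 days

At 19.0 °C: 121 / (19.0 − 9.4) = 121 / 9.6 = 12.604 d.
At 21.6 °C: 121 / (21.6 − 9.4) = 121 / 12.2 = 9.918 d.
Difference = |12.604 − 9.918| = 2.686 ≈ 2.7 days.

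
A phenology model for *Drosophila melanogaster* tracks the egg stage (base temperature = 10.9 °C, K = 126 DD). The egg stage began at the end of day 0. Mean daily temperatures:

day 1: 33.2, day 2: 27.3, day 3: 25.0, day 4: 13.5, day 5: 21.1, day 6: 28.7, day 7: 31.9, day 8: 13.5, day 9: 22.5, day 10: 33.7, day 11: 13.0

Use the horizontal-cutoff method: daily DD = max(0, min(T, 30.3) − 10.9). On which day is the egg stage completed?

Daily DD above 10.9 °C (capped at 19.4): 19.4, 16.4, 14.1, 2.6, 10.2, 17.8, 19.4, 2.6, 11.6, 19.4, 2.1.
Cumulative: 19.4, 35.8, 49.9, 52.5, 62.7, 80.5, 99.9, 102.5, 114.1, 133.5, 135.6.
The total first reaches 126 DD on day 10.

day 10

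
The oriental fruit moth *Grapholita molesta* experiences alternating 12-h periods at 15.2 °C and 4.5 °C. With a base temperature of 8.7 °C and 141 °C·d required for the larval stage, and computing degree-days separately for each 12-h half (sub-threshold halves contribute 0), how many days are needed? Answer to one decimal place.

43.4 days

Day half: max(0, 15.2 − 8.7) × 0.5 = 6.5 × 0.5 = 3.25 DD.
Night half: max(0, 4.5 − 8.7) × 0.5 = 0.0 × 0.5 = 0.00 DD.
Per 24 h: 3.25 DD/day.
Duration = 141 / 3.25 = 43.385 ≈ 43.4 days.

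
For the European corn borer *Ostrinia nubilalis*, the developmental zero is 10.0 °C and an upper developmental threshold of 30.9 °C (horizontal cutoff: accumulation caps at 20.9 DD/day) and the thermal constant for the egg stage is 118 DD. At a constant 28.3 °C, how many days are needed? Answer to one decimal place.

Daily accumulation = 28.3 − 10.0 = 18.3 DD/day.
Duration = 118 / 18.3 = 6.448 ≈ 6.4 days.

6.4 days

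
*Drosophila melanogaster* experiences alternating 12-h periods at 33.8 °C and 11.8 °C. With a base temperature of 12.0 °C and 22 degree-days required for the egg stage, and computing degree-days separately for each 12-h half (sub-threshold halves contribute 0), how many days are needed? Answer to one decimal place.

2.0 days

Day half: max(0, 33.8 − 12.0) × 0.5 = 21.8 × 0.5 = 10.90 DD.
Night half: max(0, 11.8 − 12.0) × 0.5 = 0.0 × 0.5 = 0.00 DD.
Per 24 h: 10.90 DD/day.
Duration = 22 / 10.90 = 2.018 ≈ 2.0 days.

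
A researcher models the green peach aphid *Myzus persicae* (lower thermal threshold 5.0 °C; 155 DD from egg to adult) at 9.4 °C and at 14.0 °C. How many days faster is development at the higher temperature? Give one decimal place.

18.0 days

At 9.4 °C: 155 / (9.4 − 5.0) = 155 / 4.4 = 35.227 d.
At 14.0 °C: 155 / (14.0 − 5.0) = 155 / 9.0 = 17.222 d.
Difference = |35.227 − 17.222| = 18.005 ≈ 18.0 days.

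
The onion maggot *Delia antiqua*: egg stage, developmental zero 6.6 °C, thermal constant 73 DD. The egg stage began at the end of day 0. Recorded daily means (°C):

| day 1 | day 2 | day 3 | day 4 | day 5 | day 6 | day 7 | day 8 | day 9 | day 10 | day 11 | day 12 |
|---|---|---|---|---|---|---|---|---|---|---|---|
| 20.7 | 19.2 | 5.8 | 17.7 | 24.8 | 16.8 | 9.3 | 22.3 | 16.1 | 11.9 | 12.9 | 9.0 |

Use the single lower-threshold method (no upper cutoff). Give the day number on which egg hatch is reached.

day 8

Daily DD above 6.6 °C: 14.1, 12.6, 0.0, 11.1, 18.2, 10.2, 2.7, 15.7, 9.5, 5.3, 6.3, 2.4.
Cumulative: 14.1, 26.7, 26.7, 37.8, 56.0, 66.2, 68.9, 84.6, 94.1, 99.4, 105.7, 108.1.
The total first reaches 73 DD on day 8.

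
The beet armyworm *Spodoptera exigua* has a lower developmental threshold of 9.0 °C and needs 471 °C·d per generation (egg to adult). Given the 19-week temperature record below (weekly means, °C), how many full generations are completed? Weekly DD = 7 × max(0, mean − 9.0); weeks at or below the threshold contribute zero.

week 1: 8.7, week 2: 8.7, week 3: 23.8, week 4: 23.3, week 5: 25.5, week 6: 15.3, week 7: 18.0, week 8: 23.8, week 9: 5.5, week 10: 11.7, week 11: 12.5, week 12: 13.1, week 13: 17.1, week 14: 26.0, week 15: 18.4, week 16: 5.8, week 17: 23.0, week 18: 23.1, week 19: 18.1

Weekly DD (7 × max(0, T̄ − 9.0)): 0.0, 0.0, 103.6, 100.1, 115.5, 44.1, 63.0, 103.6, 0.0, 18.9, 24.5, 28.7, 56.7, 119.0, 65.8, 0.0, 98.0, 98.7, 63.7.
Season total = 1103.9 DD.
Complete generations = ⌊1103.9 / 471⌋ = 2.

2 generations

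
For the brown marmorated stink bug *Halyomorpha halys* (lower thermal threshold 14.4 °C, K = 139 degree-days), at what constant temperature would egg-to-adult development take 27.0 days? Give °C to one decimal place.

19.5 °C

Required daily accumulation = 139 / 27.0 = 5.148 DD/day.
T = T_base + 5.148 = 14.4 + 5.148 = 19.548 ≈ 19.5 °C.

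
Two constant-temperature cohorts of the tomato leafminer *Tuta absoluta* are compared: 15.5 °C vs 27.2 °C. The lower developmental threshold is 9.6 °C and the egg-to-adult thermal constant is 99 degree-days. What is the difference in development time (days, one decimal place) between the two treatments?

11.2 days

At 15.5 °C: 99 / (15.5 − 9.6) = 99 / 5.9 = 16.780 d.
At 27.2 °C: 99 / (27.2 − 9.6) = 99 / 17.6 = 5.625 d.
Difference = |16.780 − 5.625| = 11.155 ≈ 11.2 days.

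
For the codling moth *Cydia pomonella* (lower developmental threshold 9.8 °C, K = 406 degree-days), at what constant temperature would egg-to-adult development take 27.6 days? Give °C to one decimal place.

Required daily accumulation = 406 / 27.6 = 14.710 DD/day.
T = T_base + 14.710 = 9.8 + 14.710 = 24.510 ≈ 24.5 °C.

24.5 °C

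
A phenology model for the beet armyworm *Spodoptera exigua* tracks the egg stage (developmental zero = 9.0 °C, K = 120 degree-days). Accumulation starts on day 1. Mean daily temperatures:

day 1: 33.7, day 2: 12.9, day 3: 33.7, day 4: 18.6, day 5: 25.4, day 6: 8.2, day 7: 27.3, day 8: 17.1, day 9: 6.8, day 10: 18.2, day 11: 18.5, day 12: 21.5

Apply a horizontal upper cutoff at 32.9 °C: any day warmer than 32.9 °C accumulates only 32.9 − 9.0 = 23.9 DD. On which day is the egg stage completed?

Daily DD above 9.0 °C (capped at 23.9): 23.9, 3.9, 23.9, 9.6, 16.4, 0.0, 18.3, 8.1, 0.0, 9.2, 9.5, 12.5.
Cumulative: 23.9, 27.8, 51.7, 61.3, 77.7, 77.7, 96.0, 104.1, 104.1, 113.3, 122.8, 135.3.
The total first reaches 120 DD on day 11.

day 11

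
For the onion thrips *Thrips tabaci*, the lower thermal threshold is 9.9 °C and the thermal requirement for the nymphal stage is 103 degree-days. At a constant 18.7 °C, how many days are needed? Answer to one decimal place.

11.7 days

Daily accumulation = 18.7 − 9.9 = 8.8 DD/day.
Duration = 103 / 8.8 = 11.705 ≈ 11.7 days.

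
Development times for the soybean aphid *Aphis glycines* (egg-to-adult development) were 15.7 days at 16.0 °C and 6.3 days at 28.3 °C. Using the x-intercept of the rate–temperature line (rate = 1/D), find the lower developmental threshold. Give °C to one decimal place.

Equal thermal constants: D₁(T₁ − T_b) = D₂(T₂ − T_b).
15.7·(16.0 − T_b) = 6.3·(28.3 − T_b)
T_b = (15.7·16.0 − 6.3·28.3) / (15.7 − 6.3) = 72.91 / 9.4 = 7.756 °C ≈ 7.8 °C.

7.8 °C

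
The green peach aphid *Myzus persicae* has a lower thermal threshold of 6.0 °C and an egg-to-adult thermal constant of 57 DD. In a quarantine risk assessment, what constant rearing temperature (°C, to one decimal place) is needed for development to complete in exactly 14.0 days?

10.1 °C

Required daily accumulation = 57 / 14.0 = 4.071 DD/day.
T = T_base + 4.071 = 6.0 + 4.071 = 10.071 ≈ 10.1 °C.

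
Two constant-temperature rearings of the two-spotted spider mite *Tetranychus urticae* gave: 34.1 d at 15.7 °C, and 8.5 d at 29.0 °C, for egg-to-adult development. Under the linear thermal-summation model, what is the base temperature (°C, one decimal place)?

11.3 °C

Equal thermal constants: D₁(T₁ − T_b) = D₂(T₂ − T_b).
34.1·(15.7 − T_b) = 8.5·(29.0 − T_b)
T_b = (34.1·15.7 − 8.5·29.0) / (34.1 − 8.5) = 288.87 / 25.6 = 11.284 °C ≈ 11.3 °C.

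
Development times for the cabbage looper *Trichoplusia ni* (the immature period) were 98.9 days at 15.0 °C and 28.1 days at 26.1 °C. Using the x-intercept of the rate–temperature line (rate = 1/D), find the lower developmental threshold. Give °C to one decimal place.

Equal thermal constants: D₁(T₁ − T_b) = D₂(T₂ − T_b).
98.9·(15.0 − T_b) = 28.1·(26.1 − T_b)
T_b = (98.9·15.0 − 28.1·26.1) / (98.9 − 28.1) = 750.09 / 70.8 = 10.594 °C ≈ 10.6 °C.

10.6 °C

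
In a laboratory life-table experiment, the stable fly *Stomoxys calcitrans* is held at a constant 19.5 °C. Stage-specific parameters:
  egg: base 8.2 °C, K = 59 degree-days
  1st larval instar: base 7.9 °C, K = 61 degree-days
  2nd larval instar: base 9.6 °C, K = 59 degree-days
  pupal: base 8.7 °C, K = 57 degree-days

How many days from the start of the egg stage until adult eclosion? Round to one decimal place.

egg: 59 / (19.5 − 8.2) = 59 / 11.3 = 5.221 d.
1st larval instar: 61 / (19.5 − 7.9) = 61 / 11.6 = 5.259 d.
2nd larval instar: 59 / (19.5 − 9.6) = 59 / 9.9 = 5.960 d.
pupal: 57 / (19.5 − 8.7) = 57 / 10.8 = 5.278 d.
Sum = 21.717 ≈ 21.7 days.

21.7 days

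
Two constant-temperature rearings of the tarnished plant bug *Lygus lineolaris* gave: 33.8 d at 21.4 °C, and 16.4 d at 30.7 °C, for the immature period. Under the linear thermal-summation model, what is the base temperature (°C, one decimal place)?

Linear rate model ⇒ the product D·(T − T_b) is constant across temperatures.
33.8·(21.4 − T_b) = 16.4·(30.7 − T_b)
T_b = (33.8·21.4 − 16.4·30.7) / (33.8 − 16.4) = 219.84 / 17.4 = 12.634 °C ≈ 12.6 °C.

12.6 °C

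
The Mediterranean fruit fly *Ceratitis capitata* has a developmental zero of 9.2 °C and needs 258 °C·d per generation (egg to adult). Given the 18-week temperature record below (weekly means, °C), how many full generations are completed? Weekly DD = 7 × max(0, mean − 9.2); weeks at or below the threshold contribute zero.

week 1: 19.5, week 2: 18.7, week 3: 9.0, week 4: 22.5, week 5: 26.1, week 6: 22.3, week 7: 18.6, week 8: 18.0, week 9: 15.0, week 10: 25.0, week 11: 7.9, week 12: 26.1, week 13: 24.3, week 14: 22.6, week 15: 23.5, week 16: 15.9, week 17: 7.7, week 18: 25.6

Weekly DD (7 × max(0, T̄ − 9.2)): 72.1, 66.5, 0.0, 93.1, 118.3, 91.7, 65.8, 61.6, 40.6, 110.6, 0.0, 118.3, 105.7, 93.8, 100.1, 46.9, 0.0, 114.8.
Season total = 1299.9 DD.
Complete generations = ⌊1299.9 / 258⌋ = 5.

5 generations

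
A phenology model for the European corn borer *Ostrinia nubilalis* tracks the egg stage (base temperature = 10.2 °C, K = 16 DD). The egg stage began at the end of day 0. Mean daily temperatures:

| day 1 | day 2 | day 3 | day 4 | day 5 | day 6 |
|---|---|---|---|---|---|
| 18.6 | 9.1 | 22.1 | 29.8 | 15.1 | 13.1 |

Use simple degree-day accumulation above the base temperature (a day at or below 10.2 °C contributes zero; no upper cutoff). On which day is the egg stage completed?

day 3

Daily DD above 10.2 °C: 8.4, 0.0, 11.9, 19.6, 4.9, 2.9.
Cumulative: 8.4, 8.4, 20.3, 39.9, 44.8, 47.7.
The total first reaches 16 DD on day 3.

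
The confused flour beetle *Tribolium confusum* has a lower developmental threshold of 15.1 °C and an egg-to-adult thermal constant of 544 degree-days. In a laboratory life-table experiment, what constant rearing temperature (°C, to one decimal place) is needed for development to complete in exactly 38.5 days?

29.2 °C

Required daily accumulation = 544 / 38.5 = 14.130 DD/day.
T = T_base + 14.130 = 15.1 + 14.130 = 29.230 ≈ 29.2 °C.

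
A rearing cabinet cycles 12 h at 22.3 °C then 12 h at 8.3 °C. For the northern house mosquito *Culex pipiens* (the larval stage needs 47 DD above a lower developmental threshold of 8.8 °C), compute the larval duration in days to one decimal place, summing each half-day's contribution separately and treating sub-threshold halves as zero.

7.0 days

Day half: max(0, 22.3 − 8.8) × 0.5 = 13.5 × 0.5 = 6.75 DD.
Night half: max(0, 8.3 − 8.8) × 0.5 = 0.0 × 0.5 = 0.00 DD.
Per 24 h: 6.75 DD/day.
Duration = 47 / 6.75 = 6.963 ≈ 7.0 days.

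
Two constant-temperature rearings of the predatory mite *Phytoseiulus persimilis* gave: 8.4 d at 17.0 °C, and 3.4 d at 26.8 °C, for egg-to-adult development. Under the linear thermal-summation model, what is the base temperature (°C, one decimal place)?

10.3 °C

Linear rate model ⇒ the product D·(T − T_b) is constant across temperatures.
8.4·(17.0 − T_b) = 3.4·(26.8 − T_b)
T_b = (8.4·17.0 − 3.4·26.8) / (8.4 − 3.4) = 51.68 / 5.0 = 10.336 °C ≈ 10.3 °C.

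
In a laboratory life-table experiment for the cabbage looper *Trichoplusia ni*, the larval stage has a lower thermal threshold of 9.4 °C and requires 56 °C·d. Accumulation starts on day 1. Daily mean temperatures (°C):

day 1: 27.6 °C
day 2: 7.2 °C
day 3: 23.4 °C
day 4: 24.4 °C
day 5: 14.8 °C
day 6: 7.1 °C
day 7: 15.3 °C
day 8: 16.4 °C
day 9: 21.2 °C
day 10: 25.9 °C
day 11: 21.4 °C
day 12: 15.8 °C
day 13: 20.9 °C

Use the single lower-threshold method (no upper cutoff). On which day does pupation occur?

day 7

Daily DD above 9.4 °C: 18.2, 0.0, 14.0, 15.0, 5.4, 0.0, 5.9, 7.0, 11.8, 16.5, 12.0, 6.4, 11.5.
Cumulative: 18.2, 18.2, 32.2, 47.2, 52.6, 52.6, 58.5, 65.5, 77.3, 93.8, 105.8, 112.2, 123.7.
The total first reaches 56 DD on day 7.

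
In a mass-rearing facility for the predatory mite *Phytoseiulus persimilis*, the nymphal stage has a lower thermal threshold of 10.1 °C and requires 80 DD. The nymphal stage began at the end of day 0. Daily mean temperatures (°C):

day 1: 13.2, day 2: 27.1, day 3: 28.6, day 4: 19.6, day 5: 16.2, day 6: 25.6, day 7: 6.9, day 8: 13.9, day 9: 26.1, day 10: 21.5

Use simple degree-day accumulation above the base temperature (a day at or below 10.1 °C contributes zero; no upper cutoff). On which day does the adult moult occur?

day 9

Daily DD above 10.1 °C: 3.1, 17.0, 18.5, 9.5, 6.1, 15.5, 0.0, 3.8, 16.0, 11.4.
Cumulative: 3.1, 20.1, 38.6, 48.1, 54.2, 69.7, 69.7, 73.5, 89.5, 100.9.
The total first reaches 80 DD on day 9.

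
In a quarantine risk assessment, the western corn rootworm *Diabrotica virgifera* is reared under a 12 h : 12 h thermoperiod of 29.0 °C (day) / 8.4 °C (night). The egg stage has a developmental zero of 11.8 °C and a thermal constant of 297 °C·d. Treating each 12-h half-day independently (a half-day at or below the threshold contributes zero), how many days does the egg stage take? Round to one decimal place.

34.5 days

Day half: max(0, 29.0 − 11.8) × 0.5 = 17.2 × 0.5 = 8.60 DD.
Night half: max(0, 8.4 − 11.8) × 0.5 = 0.0 × 0.5 = 0.00 DD.
Per 24 h: 8.60 DD/day.
Duration = 297 / 8.60 = 34.535 ≈ 34.5 days.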